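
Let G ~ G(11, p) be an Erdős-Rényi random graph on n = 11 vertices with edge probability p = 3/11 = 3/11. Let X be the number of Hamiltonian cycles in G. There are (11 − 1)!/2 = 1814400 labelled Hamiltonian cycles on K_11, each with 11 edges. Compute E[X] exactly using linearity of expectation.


K_11 has (11 − 1)!/2 = 1814400 labelled Hamiltonian cycles.
For each such Hamiltonian cycle H, let X_H = 1 if all 11 edges of H are present in G. Then P[X_H = 1] = p^{11} = (3/11)^{11} = 177147/285311670611.
Summing the indicators: E[X] = Σ_H E[X_H] = 1814400 · p^{11} = 1814400 · 177147/285311670611 = 321415516800/285311670611.
Numerically: E[X] ≈ 1.127.

E[X] = 1814400 · (3/11)^{11} = 321415516800/285311670611 ≈ 1.127.


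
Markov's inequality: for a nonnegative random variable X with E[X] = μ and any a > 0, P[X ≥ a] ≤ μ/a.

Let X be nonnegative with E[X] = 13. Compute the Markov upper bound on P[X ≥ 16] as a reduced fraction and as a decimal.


μ = E[X] = 13, a = 16.
Markov: P[X ≥ 16] ≤ μ/a = (13)/16 = 13/16.
Numerically: ≈ 0.81250.
(Since a = 16 > μ = 13.00000, the bound 13/16 is < 1 and informative.)

P[X ≥ 16] ≤ 13/16 ≈ 0.81250.


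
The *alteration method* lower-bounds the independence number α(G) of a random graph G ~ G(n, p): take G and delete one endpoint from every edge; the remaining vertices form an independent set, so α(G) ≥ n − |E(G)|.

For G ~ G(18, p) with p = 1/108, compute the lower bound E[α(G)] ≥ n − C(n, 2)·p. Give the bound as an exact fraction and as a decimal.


E[|E(G)|] = C(18, 2)·p = 153 · (1/108) = 17/12.
E[α(G)] ≥ n − E[|E(G)|] = 18 − 17/12 = 199/12.
Numerically: ≈ 16.583333.
(This is only a lower bound; the true E[α(G)] may be larger.)

E[α(G)] ≥ 199/12 ≈ 16.583333.


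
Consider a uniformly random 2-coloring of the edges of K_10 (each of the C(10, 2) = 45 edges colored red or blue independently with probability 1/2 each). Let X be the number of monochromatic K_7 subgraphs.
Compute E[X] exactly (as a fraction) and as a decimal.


Let X = Σ_S X_S over the C(10, 7) = 120 subsets S of size 7, where X_S = 1 if the K_7 on S is monochromatic.
For a fixed S, the K_7 on S has C(7, 2) = 21 edges. P[all 21 edges red] = (1/2)^21, and likewise for blue, so P[monochromatic] = 2·(1/2)^21 = 2^{1 − 21} = 1/1048576.
By linearity of expectation: E[X] = C(10, 7) · 2^{1 − 21} = 120 · 1/1048576 = 15/131072.
Numerically: E[X] ≈ 0.0001.

E[X] = C(10,7)·2^(1−C(7,2)) = 15/131072 ≈ 0.0001.


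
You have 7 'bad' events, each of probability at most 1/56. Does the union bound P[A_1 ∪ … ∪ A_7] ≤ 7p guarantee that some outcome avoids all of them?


Union bound: P[∪_{i=1}^{7} A_i] ≤ Σ_i P[A_i] ≤ 7·p = 7·(1/56) = 1/8.
Numerically: 1/8 ≈ 0.1250000.
Is 1/8 < 1? YES.
Since P[∪ A_i] ≤ 1/8 < 1, the complement has P[∩ A_i^c] ≥ 1 − 1/8 = 7/8 > 0, so some outcome avoids every A_i.

7·p = 1/8 ≈ 0.1250000; existence CERTIFIED by the union bound.


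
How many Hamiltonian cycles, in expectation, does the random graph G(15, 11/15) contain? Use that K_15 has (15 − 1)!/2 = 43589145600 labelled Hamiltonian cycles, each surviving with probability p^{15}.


K_15 has (15 − 1)!/2 = 43589145600 labelled Hamiltonian cycles.
For each such Hamiltonian cycle H, let X_H = 1 if all 15 edges of H are present in G. Then P[X_H = 1] = p^{15} = (11/15)^{15} = 4177248169415651/437893890380859375.
Summing the indicators: E[X] = Σ_H E[X_H] = 43589145600 · p^{15} = 43589145600 · 4177248169415651/437893890380859375 = 29972457393249757754368/72081298828125.
Numerically: E[X] ≈ 4.15815e+08.

E[X] = 43589145600 · (11/15)^{15} = 29972457393249757754368/72081298828125 ≈ 4.15815e+08.


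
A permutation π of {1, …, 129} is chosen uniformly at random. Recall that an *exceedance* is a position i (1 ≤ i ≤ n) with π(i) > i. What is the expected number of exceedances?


Write X = Σ_{i=1}^{129} X_i, where X_i = 1_{π(i) > i}.
For each fixed i, π(i) is uniform over {1, …, 129} (marginal of a uniform permutation), so P[π(i) > i] = (n − i)/n. Summing: Σ_{i=1}^{129} (n − i)/n = (0 + 1 + … + 128)/129 = 129(129 − 1)/(2·129) = (129 − 1)/2.
Hence E[X] = Σ_{i=1}^{129} (129 − i)/129 = 64 ≈ 64.000.

E[X] = 64 = 64.000.


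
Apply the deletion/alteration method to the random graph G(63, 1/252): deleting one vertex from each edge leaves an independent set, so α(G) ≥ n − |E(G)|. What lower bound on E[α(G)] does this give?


E[|E(G)|] = C(63, 2)·p = 1953 · (1/252) = 31/4.
E[α(G)] ≥ n − E[|E(G)|] = 63 − 31/4 = 221/4.
Numerically: ≈ 55.25000.
(This is only a lower bound; the true E[α(G)] may be larger.)

E[α(G)] ≥ 221/4 ≈ 55.25000.


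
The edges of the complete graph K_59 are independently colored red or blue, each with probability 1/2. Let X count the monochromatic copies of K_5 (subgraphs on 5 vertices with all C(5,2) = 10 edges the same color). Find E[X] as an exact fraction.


Let X = Σ_S X_S over the C(59, 5) = 5006386 subsets S of size 5, where X_S = 1 if the K_5 on S is monochromatic.
For a fixed S, the K_5 on S has C(5, 2) = 10 edges. P[all 10 edges red] = (1/2)^10, and likewise for blue, so P[monochromatic] = 2·(1/2)^10 = 2^{1 − 10} = 1/512.
Summing: E[X] = C(59, 5) · 2^{1 − 10} = 5006386 · 1/512 = 2503193/256.
Numerically: E[X] ≈ 9778.097656.

E[X] = C(59,5)·2^(1−C(5,2)) = 2503193/256 ≈ 9778.097656.


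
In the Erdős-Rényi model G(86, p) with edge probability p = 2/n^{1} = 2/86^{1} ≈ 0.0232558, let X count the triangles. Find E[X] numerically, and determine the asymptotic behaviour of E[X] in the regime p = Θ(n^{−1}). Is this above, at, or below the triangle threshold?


Number of potential triangles: C(86, 3) = 102340.
Each occurs with probability p³ ≈ (0.0232558)³ ≈ 1.25775089e-05.
By linearity: E[X] = C(86, 3)·p³ ≈ 102340 · 1.25775089e-05 ≈ 1.287182.
Here α = 1, so p = 2/n is exactly at the triangle threshold p ~ 1/n. Asymptotically E[X] → c³/6 = 2³/6 = 4/3 ≈ 1.333333, a bounded constant. In this regime the triangle count is asymptotically Poisson(c³/6).

E[X] ≈ 1.287182; in regime p = Θ(1/n^{1}) E[X] stays bounded (at the triangle threshold p ~ 1/n).


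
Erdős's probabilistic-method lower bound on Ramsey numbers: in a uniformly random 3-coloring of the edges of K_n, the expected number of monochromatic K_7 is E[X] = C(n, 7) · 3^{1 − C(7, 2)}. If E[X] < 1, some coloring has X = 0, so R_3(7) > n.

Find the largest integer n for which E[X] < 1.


We need C(n, 7) · 3^{1 − 21} < 1, i.e. C(n, 7) < 3^{21 − 1} = 3486784401.
Check values of n near the boundary:
  n = 76: C(76, 7) = 2186189400; 2186189400 < 3486784401? YES
  n = 77: C(77, 7) = 2404808340; 2404808340 < 3486784401? YES
  n = 78: C(78, 7) = 2641902120; 2641902120 < 3486784401? YES
  n = 79: C(79, 7) = 2898753715; 2898753715 < 3486784401? YES
  n = 80: C(80, 7) = 3176716400; 3176716400 < 3486784401? YES
  n = 81: C(81, 7) = 3477216600; 3477216600 < 3486784401? YES
  n = 82: C(82, 7) = 3801756816; 3801756816 < 3486784401? NO
  n = 83: C(83, 7) = 4151918628; 4151918628 < 3486784401? NO
The largest n with C(n, 7) < 3486784401 is n = 81 (where E[X] = 42928600/43046721 ≈ 0.9973). Hence R_3(7) > 81, i.e. R_3(7) ≥ 82.

Largest n = 81; hence R_3(7) > 81.


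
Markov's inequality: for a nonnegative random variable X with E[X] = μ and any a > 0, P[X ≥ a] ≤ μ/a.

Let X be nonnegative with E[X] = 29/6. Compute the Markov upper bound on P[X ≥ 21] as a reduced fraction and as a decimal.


μ = E[X] = 29/6, a = 21.
Markov: P[X ≥ 21] ≤ μ/a = (29/6)/21 = 29/126.
Numerically: ≈ 0.230.
(Since a = 21 > μ = 4.833, the bound 29/126 is < 1 and informative.)

P[X ≥ 21] ≤ 29/126 ≈ 0.230.


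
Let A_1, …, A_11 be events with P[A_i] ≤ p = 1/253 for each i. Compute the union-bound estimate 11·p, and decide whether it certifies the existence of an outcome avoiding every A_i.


Union bound: P[∪_{i=1}^{11} A_i] ≤ Σ_i P[A_i] ≤ 11·p = 11·(1/253) = 1/23.
Numerically: 1/23 ≈ 0.0434783.
Is 1/23 < 1? YES.
Since P[∪ A_i] ≤ 1/23 < 1, the complement has P[∩ A_i^c] ≥ 1 − 1/23 = 22/23 > 0, so some outcome avoids every A_i.

11·p = 1/23 ≈ 0.0434783; existence CERTIFIED by the union bound.


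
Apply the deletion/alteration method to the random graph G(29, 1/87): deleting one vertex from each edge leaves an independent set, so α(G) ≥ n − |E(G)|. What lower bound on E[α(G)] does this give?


E[|E(G)|] = C(29, 2)·p = 406 · (1/87) = 14/3.
E[α(G)] ≥ n − E[|E(G)|] = 29 − 14/3 = 73/3.
Numerically: ≈ 24.333333.
(This is only a lower bound; the true E[α(G)] may be larger.)

E[α(G)] ≥ 73/3 ≈ 24.333333.


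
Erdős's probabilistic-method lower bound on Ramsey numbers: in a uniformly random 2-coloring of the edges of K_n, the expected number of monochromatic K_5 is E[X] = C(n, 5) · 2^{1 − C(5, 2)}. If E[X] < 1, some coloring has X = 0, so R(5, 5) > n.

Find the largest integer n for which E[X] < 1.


We need C(n, 5) · 2^{1 − 10} < 1, i.e. C(n, 5) < 2^{10 − 1} = 512.
Check values of n near the boundary:
  n = 9: C(9, 5) = 126; 126 < 512? YES
  n = 10: C(10, 5) = 252; 252 < 512? YES
  n = 11: C(11, 5) = 462; 462 < 512? YES
  n = 12: C(12, 5) = 792; 792 < 512? NO
  n = 13: C(13, 5) = 1287; 1287 < 512? NO
  n = 14: C(14, 5) = 2002; 2002 < 512? NO
The largest n with C(n, 5) < 512 is n = 11 (where E[X] = 231/256 ≈ 0.902). Hence R(5, 5) > 11, i.e. R(5, 5) ≥ 12.

Largest n = 11; hence R(5, 5) > 11.


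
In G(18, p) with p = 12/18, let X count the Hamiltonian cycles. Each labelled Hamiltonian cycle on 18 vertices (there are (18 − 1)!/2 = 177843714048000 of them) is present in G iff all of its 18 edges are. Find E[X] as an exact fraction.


K_18 has (18 − 1)!/2 = 177843714048000 labelled Hamiltonian cycles.
For each such Hamiltonian cycle H, let X_H = 1 if all 18 edges of H are present in G. Then P[X_H = 1] = p^{18} = (2/3)^{18} = 262144/387420489.
Summing the indicators: E[X] = Σ_H E[X_H] = 177843714048000 · p^{18} = 177843714048000 · 262144/387420489 = 63951526166528000/531441.
Numerically: E[X] ≈ 1.2034e+11.

E[X] = 177843714048000 · (2/3)^{18} = 63951526166528000/531441 ≈ 1.2034e+11.


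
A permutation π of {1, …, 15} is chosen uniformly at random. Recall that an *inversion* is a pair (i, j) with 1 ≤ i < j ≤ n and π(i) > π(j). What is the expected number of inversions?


Write X = Σ X_I over the C(15, 2) = 105 pairs i < j, with X_I the indicator of one inversion.
There are 105 indicators.
For each fixed pair i < j, the values π(i) and π(j) are two distinct elements of {1, …, 15} in uniformly random order; by symmetry P[π(i) > π(j)] = 1/2.
By linearity: E[X] = 105 · (1/2) = C(15, 2) · (1/2) = 105/2 = 105/2 ≈ 52.500.

E[X] = 105/2 = 52.500.


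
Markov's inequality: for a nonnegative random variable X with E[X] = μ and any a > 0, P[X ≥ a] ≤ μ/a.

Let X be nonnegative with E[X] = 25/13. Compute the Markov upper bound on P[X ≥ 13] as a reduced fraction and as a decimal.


μ = E[X] = 25/13, a = 13.
Markov: P[X ≥ 13] ≤ μ/a = (25/13)/13 = 25/169.
Numerically: ≈ 0.147929.
(Since a = 13 > μ = 1.923077, the bound 25/169 is < 1 and informative.)

P[X ≥ 13] ≤ 25/169 ≈ 0.147929.


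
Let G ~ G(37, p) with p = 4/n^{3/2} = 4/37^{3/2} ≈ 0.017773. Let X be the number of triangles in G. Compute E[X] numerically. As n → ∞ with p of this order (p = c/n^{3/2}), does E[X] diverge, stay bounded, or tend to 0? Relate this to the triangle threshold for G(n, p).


Number of potential triangles: C(37, 3) = 7770.
Each occurs with probability p³ ≈ (0.017773)³ ≈ 5.6139975e-06.
By linearity: E[X] = C(37, 3)·p³ ≈ 7770 · 5.6139975e-06 ≈ 0.04362.
Since α = 3/2 > 1, p = c/n^{3/2} = o(1/n) is below the triangle threshold p ~ 1/n. Asymptotically E[X] ~ (c³/6)·n^{3(1−α)} = (4³/6)·n^{-1.5} → 0, so by Markov's inequality G has no triangles w.h.p.

E[X] ≈ 0.04362; in regime p = Θ(1/n^{3/2}) E[X] tends to 0 (below the triangle threshold p ~ 1/n).


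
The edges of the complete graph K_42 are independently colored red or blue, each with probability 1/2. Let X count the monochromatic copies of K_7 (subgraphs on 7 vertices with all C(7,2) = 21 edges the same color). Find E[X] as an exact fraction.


Let X = Σ_S X_S over the C(42, 7) = 26978328 subsets S of size 7, where X_S = 1 if the K_7 on S is monochromatic.
For a fixed S, the K_7 on S has C(7, 2) = 21 edges. P[all 21 edges red] = (1/2)^21, and likewise for blue, so P[monochromatic] = 2·(1/2)^21 = 2^{1 − 21} = 1/1048576.
Summing: E[X] = C(42, 7) · 2^{1 − 21} = 26978328 · 1/1048576 = 3372291/131072.
Numerically: E[X] ≈ 25.7285.

E[X] = C(42,7)·2^(1−C(7,2)) = 3372291/131072 ≈ 25.7285.


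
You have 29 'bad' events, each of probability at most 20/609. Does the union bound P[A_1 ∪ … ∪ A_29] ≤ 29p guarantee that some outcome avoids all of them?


Union bound: P[∪_{i=1}^{29} A_i] ≤ Σ_i P[A_i] ≤ 29·p = 29·(20/609) = 20/21.
Numerically: 20/21 ≈ 0.9524.
Is 20/21 < 1? YES.
Since P[∪ A_i] ≤ 20/21 < 1, the complement has P[∩ A_i^c] ≥ 1 − 20/21 = 1/21 > 0, so some outcome avoids every A_i.

29·p = 20/21 ≈ 0.9524; existence CERTIFIED by the union bound.


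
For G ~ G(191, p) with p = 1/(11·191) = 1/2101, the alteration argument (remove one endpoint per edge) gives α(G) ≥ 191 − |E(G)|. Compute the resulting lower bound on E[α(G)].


E[|E(G)|] = C(191, 2)·p = 18145 · (1/2101) = 95/11.
E[α(G)] ≥ n − E[|E(G)|] = 191 − 95/11 = 2006/11.
Numerically: ≈ 182.36364.
(This is only a lower bound; the true E[α(G)] may be larger.)

E[α(G)] ≥ 2006/11 ≈ 182.36364.


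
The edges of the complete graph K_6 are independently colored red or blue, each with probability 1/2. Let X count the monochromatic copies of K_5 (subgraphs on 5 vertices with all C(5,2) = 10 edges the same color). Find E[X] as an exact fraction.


Let X = Σ_S X_S over the C(6, 5) = 6 subsets S of size 5, where X_S = 1 if the K_5 on S is monochromatic.
For a fixed S, the K_5 on S has C(5, 2) = 10 edges. P[all 10 edges red] = (1/2)^10, and likewise for blue, so P[monochromatic] = 2·(1/2)^10 = 2^{1 − 10} = 1/512.
Summing: E[X] = C(6, 5) · 2^{1 − 10} = 6 · 1/512 = 3/256.
Numerically: E[X] ≈ 0.01172.

E[X] = C(6,5)·2^(1−C(5,2)) = 3/256 ≈ 0.01172.


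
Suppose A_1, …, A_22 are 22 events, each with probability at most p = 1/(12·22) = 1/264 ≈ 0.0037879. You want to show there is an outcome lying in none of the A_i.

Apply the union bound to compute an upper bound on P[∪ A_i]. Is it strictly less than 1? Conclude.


Union bound: P[∪_{i=1}^{22} A_i] ≤ Σ_i P[A_i] ≤ 22·p = 22·(1/264) = 1/12.
Numerically: 1/12 ≈ 0.0833333.
Is 1/12 < 1? YES.
Since P[∪ A_i] ≤ 1/12 < 1, the complement has P[∩ A_i^c] ≥ 1 − 1/12 = 11/12 > 0, so some outcome avoids every A_i.

22·p = 1/12 ≈ 0.0833333; existence CERTIFIED by the union bound.


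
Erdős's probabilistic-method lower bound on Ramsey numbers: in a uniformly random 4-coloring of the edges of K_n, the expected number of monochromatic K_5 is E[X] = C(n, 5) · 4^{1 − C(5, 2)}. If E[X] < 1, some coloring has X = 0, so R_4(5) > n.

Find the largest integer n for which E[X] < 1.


We need C(n, 5) · 4^{1 − 10} < 1, i.e. C(n, 5) < 4^{10 − 1} = 262144.
Check values of n near the boundary:
  n = 27: C(27, 5) = 80730; 80730 < 262144? YES
  n = 28: C(28, 5) = 98280; 98280 < 262144? YES
  n = 29: C(29, 5) = 118755; 118755 < 262144? YES
  n = 30: C(30, 5) = 142506; 142506 < 262144? YES
  n = 31: C(31, 5) = 169911; 169911 < 262144? YES
  n = 32: C(32, 5) = 201376; 201376 < 262144? YES
  n = 33: C(33, 5) = 237336; 237336 < 262144? YES
  n = 34: C(34, 5) = 278256; 278256 < 262144? NO
  n = 35: C(35, 5) = 324632; 324632 < 262144? NO
The largest n with C(n, 5) < 262144 is n = 33 (where E[X] = 29667/32768 ≈ 0.905). Hence R_4(5) > 33, i.e. R_4(5) ≥ 34.

Largest n = 33; hence R_4(5) > 33.


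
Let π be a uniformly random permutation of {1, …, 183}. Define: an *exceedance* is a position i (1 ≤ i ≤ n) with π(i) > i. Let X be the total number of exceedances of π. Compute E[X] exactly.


Write X = Σ_{i=1}^{183} X_i, where X_i = 1_{π(i) > i}.
For each fixed i, π(i) is uniform over {1, …, 183} (marginal of a uniform permutation), so P[π(i) > i] = (n − i)/n. Summing: Σ_{i=1}^{183} (n − i)/n = (0 + 1 + … + 182)/183 = 183(183 − 1)/(2·183) = (183 − 1)/2.
Hence E[X] = Σ_{i=1}^{183} (183 − i)/183 = 91 ≈ 91.0000.

E[X] = 91 = 91.0000.


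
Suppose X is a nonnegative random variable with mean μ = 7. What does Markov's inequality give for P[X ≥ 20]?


μ = E[X] = 7, a = 20.
Markov: P[X ≥ 20] ≤ μ/a = (7)/20 = 7/20.
Numerically: ≈ 0.3500.
(Since a = 20 > μ = 7.0000, the bound 7/20 is < 1 and informative.)

P[X ≥ 20] ≤ 7/20 ≈ 0.3500.


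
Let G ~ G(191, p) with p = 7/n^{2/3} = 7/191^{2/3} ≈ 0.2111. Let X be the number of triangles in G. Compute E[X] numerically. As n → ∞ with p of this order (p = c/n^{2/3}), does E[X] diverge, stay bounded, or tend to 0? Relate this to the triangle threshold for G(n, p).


Number of potential triangles: C(191, 3) = 1143135.
Each occurs with probability p³ ≈ (0.2111)³ ≈ 9.402155e-03.
By linearity: E[X] = C(191, 3)·p³ ≈ 1143135 · 9.402155e-03 ≈ 10747.9319.
Since α = 2/3 < 1, p = c/n^{2/3} ≫ 1/n is above the triangle threshold p ~ 1/n. Asymptotically E[X] ~ (c³/6)·n^{3(1−α)} = (7³/6)·n^{1} → ∞; triangles are abundant w.h.p.

E[X] ≈ 10747.9319; in regime p = Θ(1/n^{2/3}) E[X] diverges (above the triangle threshold p ~ 1/n).


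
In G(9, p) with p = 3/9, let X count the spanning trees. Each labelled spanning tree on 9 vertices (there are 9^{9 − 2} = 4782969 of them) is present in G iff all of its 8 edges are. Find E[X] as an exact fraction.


K_9 has 9^{9 − 2} = 4782969 labelled spanning trees.
For each such spanning tree H, let X_H = 1 if all 8 edges of H are present in G. Then P[X_H = 1] = p^{8} = (1/3)^{8} = 1/6561.
By linearity of expectation: E[X] = Σ_H E[X_H] = 4782969 · p^{8} = 4782969 · 1/6561 = 729.
Numerically: E[X] ≈ 729.

E[X] = 4782969 · (1/3)^{8} = 729 ≈ 729.


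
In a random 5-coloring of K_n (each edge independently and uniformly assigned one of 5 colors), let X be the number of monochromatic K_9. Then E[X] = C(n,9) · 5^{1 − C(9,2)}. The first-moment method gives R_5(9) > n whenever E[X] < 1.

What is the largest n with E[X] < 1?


We need C(n, 9) · 5^{1 − 36} < 1, i.e. C(n, 9) < 5^{36 − 1} = 2910383045673370361328125.
Check values of n near the boundary:
  n = 2168: C(2168, 9) = 2867804175977929537095120; 2867804175977929537095120 < 2910383045673370361328125? YES
  n = 2169: C(2169, 9) = 2879753360044504243499683; 2879753360044504243499683 < 2910383045673370361328125? YES
  n = 2170: C(2170, 9) = 2891746779868845075610510; 2891746779868845075610510 < 2910383045673370361328125? YES
  n = 2171: C(2171, 9) = 2903784578674959601827205; 2903784578674959601827205 < 2910383045673370361328125? YES
  n = 2172: C(2172, 9) = 2915866900084148060642020; 2915866900084148060642020 < 2910383045673370361328125? NO
  n = 2173: C(2173, 9) = 2927993888115921319674265; 2927993888115921319674265 < 2910383045673370361328125? NO
  n = 2174: C(2174, 9) = 2940165687188920530702934; 2940165687188920530702934 < 2910383045673370361328125? NO
The largest n with C(n, 9) < 2910383045673370361328125 is n = 2171 (where E[X] = 580756915734991920365441/582076609134674072265625 ≈ 0.9977328). Hence R_5(9) > 2171, i.e. R_5(9) ≥ 2172.

Largest n = 2171; hence R_5(9) > 2171.


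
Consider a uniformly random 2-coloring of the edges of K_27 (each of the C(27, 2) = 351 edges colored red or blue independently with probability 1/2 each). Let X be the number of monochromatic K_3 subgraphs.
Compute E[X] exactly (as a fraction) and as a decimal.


Let X = Σ_S X_S over the C(27, 3) = 2925 subsets S of size 3, where X_S = 1 if the K_3 on S is monochromatic.
For a fixed S, the K_3 on S has C(3, 2) = 3 edges. P[all 3 edges red] = (1/2)^3, and likewise for blue, so P[monochromatic] = 2·(1/2)^3 = 2^{1 − 3} = 1/4.
By linearity: E[X] = C(27, 3) · 2^{1 − 3} = 2925 · 1/4 = 2925/4.
Numerically: E[X] ≈ 731.2500.

E[X] = C(27,3)·2^(1−C(3,2)) = 2925/4 ≈ 731.2500.


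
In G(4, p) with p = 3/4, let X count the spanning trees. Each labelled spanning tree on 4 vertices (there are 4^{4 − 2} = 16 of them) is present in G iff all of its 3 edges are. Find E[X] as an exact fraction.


K_4 has 4^{4 − 2} = 16 labelled spanning trees.
For each such spanning tree H, let X_H = 1 if all 3 edges of H are present in G. Then P[X_H = 1] = p^{3} = (3/4)^{3} = 27/64.
By linearity: E[X] = Σ_H E[X_H] = 16 · p^{3} = 16 · 27/64 = 27/4.
Numerically: E[X] ≈ 6.75.

E[X] = 16 · (3/4)^{3} = 27/4 ≈ 6.75.


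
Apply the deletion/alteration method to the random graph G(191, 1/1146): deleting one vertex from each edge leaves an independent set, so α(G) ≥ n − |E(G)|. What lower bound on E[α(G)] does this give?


E[|E(G)|] = C(191, 2)·p = 18145 · (1/1146) = 95/6.
E[α(G)] ≥ n − E[|E(G)|] = 191 − 95/6 = 1051/6.
Numerically: ≈ 175.166667.
(This is only a lower bound; the true E[α(G)] may be larger.)

E[α(G)] ≥ 1051/6 ≈ 175.166667.


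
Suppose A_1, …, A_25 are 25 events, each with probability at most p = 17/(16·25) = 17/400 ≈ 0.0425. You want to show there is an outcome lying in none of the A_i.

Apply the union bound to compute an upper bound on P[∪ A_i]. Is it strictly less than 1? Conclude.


Union bound: P[∪_{i=1}^{25} A_i] ≤ Σ_i P[A_i] ≤ 25·p = 25·(17/400) = 17/16.
Numerically: 17/16 ≈ 1.0625.
Is 17/16 < 1? NO.
Since the bound 17/16 is ≥ 1, the union bound is uninformative here; it does NOT by itself certify existence.

25·p = 17/16 ≈ 1.0625; existence NOT certified by the union bound.


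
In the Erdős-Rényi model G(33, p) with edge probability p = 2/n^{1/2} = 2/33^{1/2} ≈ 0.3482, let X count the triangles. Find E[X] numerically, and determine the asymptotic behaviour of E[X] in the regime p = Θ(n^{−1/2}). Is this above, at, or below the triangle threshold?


Number of potential triangles: C(33, 3) = 5456.
Each occurs with probability p³ ≈ (0.3482)³ ≈ 4.220064e-02.
By linearity: E[X] = C(33, 3)·p³ ≈ 5456 · 4.220064e-02 ≈ 230.2467.
Since α = 1/2 < 1, p = c/n^{1/2} ≫ 1/n is above the triangle threshold p ~ 1/n. Asymptotically E[X] ~ (c³/6)·n^{3(1−α)} = (2³/6)·n^{1.5} → ∞; triangles are abundant w.h.p.

E[X] ≈ 230.2467; in regime p = Θ(1/n^{1/2}) E[X] diverges (above the triangle threshold p ~ 1/n).


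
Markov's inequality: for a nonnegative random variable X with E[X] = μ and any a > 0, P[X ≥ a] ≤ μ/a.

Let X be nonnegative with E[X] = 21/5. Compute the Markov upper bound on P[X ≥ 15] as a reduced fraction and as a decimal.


μ = E[X] = 21/5, a = 15.
Markov: P[X ≥ 15] ≤ μ/a = (21/5)/15 = 7/25.
Numerically: ≈ 0.280.
(Since a = 15 > μ = 4.200, the bound 7/25 is < 1 and informative.)

P[X ≥ 15] ≤ 7/25 ≈ 0.280.


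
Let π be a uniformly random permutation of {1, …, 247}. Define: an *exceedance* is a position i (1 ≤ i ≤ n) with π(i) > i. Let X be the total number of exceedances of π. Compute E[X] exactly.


Write X = Σ_{i=1}^{247} X_i, where X_i = 1_{π(i) > i}.
For each fixed i, π(i) is uniform over {1, …, 247} (marginal of a uniform permutation), so P[π(i) > i] = (n − i)/n. Summing: Σ_{i=1}^{247} (n − i)/n = (0 + 1 + … + 246)/247 = 247(247 − 1)/(2·247) = (247 − 1)/2.
Hence E[X] = Σ_{i=1}^{247} (247 − i)/247 = 123 ≈ 123.00000.

E[X] = 123 = 123.00000.


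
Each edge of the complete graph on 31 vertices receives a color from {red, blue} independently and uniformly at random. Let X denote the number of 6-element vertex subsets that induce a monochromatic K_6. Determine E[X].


Let X = Σ_S X_S over the C(31, 6) = 736281 subsets S of size 6, where X_S = 1 if the K_6 on S is monochromatic.
For a fixed S, the K_6 on S has C(6, 2) = 15 edges. P[all 15 edges red] = (1/2)^15, and likewise for blue, so P[monochromatic] = 2·(1/2)^15 = 2^{1 − 15} = 1/16384.
By linearity: E[X] = C(31, 6) · 2^{1 − 15} = 736281 · 1/16384 = 736281/16384.
Numerically: E[X] ≈ 44.939.

E[X] = C(31,6)·2^(1−C(6,2)) = 736281/16384 ≈ 44.939.


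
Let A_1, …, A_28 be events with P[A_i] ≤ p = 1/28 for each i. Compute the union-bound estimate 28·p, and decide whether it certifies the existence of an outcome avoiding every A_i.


Union bound: P[∪_{i=1}^{28} A_i] ≤ Σ_i P[A_i] ≤ 28·p = 28·(1/28) = 1.
Numerically: 1 ≈ 1.0000.
Is 1 < 1? NO.
Since the bound 1 is ≥ 1, the union bound is uninformative here; it does NOT by itself certify existence.

28·p = 1 ≈ 1.0000; existence NOT certified by the union bound.


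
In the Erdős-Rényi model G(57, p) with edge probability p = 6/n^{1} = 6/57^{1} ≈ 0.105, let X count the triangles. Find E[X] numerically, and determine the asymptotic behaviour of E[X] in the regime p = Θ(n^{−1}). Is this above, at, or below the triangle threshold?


Number of potential triangles: C(57, 3) = 29260.
Each occurs with probability p³ ≈ (0.105)³ ≈ 1.16635e-03.
By linearity: E[X] = C(57, 3)·p³ ≈ 29260 · 1.16635e-03 ≈ 34.127.
Here α = 1, so p = 6/n is exactly at the triangle threshold p ~ 1/n. Asymptotically E[X] → c³/6 = 6³/6 = 36 ≈ 36.000, a bounded constant. In this regime the triangle count is asymptotically Poisson(c³/6).

E[X] ≈ 34.127; in regime p = Θ(1/n^{1}) E[X] stays bounded (at the triangle threshold p ~ 1/n).


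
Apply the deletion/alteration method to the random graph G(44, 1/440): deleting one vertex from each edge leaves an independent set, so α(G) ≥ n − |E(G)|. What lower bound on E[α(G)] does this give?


E[|E(G)|] = C(44, 2)·p = 946 · (1/440) = 43/20.
E[α(G)] ≥ n − E[|E(G)|] = 44 − 43/20 = 837/20.
Numerically: ≈ 41.850000.
(This is only a lower bound; the true E[α(G)] may be larger.)

E[α(G)] ≥ 837/20 ≈ 41.850000.


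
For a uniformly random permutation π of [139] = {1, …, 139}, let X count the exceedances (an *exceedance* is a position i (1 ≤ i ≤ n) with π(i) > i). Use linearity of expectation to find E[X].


Write X = Σ_{i=1}^{139} X_i, where X_i = 1_{π(i) > i}.
For each fixed i, π(i) is uniform over {1, …, 139} (marginal of a uniform permutation), so P[π(i) > i] = (n − i)/n. Summing: Σ_{i=1}^{139} (n − i)/n = (0 + 1 + … + 138)/139 = 139(139 − 1)/(2·139) = (139 − 1)/2.
Hence E[X] = Σ_{i=1}^{139} (139 − i)/139 = 69 ≈ 69.000.

E[X] = 69 = 69.000.


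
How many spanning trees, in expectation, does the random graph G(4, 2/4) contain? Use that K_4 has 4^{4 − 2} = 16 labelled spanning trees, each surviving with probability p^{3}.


K_4 has 4^{4 − 2} = 16 labelled spanning trees.
For each such spanning tree H, let X_H = 1 if all 3 edges of H are present in G. Then P[X_H = 1] = p^{3} = (1/2)^{3} = 1/8.
By linearity: E[X] = Σ_H E[X_H] = 16 · p^{3} = 16 · 1/8 = 2.
Numerically: E[X] ≈ 2.

E[X] = 16 · (1/2)^{3} = 2 ≈ 2.


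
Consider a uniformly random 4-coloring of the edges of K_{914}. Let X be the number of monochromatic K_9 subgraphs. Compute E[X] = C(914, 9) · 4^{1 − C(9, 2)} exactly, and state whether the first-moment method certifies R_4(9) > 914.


E[X] = C(914, 9) · 4^{1 − 36} = 1179217089587653905932 · 4^{−35} = 1179217089587653905932/1180591620717411303424.
As a reduced fraction: E[X] = 294804272396913476483/295147905179352825856 ≈ 0.9988.
Is E[X] < 1? YES.
Since E[X] < 1, there exists a 4-coloring of K_{914} with no monochromatic K_9; hence R_4(9) > 914.

E[X] = 294804272396913476483/295147905179352825856 ≈ 0.9988; E[X] < 1, so R_4(9) > 914.


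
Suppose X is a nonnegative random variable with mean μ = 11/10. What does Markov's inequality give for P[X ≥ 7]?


μ = E[X] = 11/10, a = 7.
Markov: P[X ≥ 7] ≤ μ/a = (11/10)/7 = 11/70.
Numerically: ≈ 0.157.
(Since a = 7 > μ = 1.100, the bound 11/70 is < 1 and informative.)

P[X ≥ 7] ≤ 11/70 ≈ 0.157.


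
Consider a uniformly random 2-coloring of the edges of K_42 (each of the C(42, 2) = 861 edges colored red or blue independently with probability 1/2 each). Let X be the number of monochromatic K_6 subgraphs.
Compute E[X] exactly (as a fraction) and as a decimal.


Let X = Σ_S X_S over the C(42, 6) = 5245786 subsets S of size 6, where X_S = 1 if the K_6 on S is monochromatic.
For a fixed S, the K_6 on S has C(6, 2) = 15 edges. P[all 15 edges red] = (1/2)^15, and likewise for blue, so P[monochromatic] = 2·(1/2)^15 = 2^{1 − 15} = 1/16384.
By linearity of expectation: E[X] = C(42, 6) · 2^{1 − 15} = 5245786 · 1/16384 = 2622893/8192.
Numerically: E[X] ≈ 320.17737.

E[X] = C(42,6)·2^(1−C(6,2)) = 2622893/8192 ≈ 320.17737.


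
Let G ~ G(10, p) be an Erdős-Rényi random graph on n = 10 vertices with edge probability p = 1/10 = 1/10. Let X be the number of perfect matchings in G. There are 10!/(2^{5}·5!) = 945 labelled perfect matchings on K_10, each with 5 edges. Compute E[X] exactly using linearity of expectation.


K_10 has 10!/(2^{5}·5!) = 945 labelled perfect matchings.
For each such perfect matching H, let X_H = 1 if all 5 edges of H are present in G. Then P[X_H = 1] = p^{5} = (1/10)^{5} = 1/100000.
By linearity: E[X] = Σ_H E[X_H] = 945 · p^{5} = 945 · 1/100000 = 189/20000.
Numerically: E[X] ≈ 0.00945.

E[X] = 945 · (1/10)^{5} = 189/20000 ≈ 0.00945.


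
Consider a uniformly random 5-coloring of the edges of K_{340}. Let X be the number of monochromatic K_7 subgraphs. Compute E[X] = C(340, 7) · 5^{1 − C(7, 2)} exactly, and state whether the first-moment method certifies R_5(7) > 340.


E[X] = C(340, 7) · 5^{1 − 21} = 97932136940560 · 5^{−20} = 97932136940560/95367431640625.
As a reduced fraction: E[X] = 19586427388112/19073486328125 ≈ 1.02689.
Is E[X] < 1? NO.
Since E[X] ≥ 1, the first-moment bound is inconclusive at n = 340; it does NOT by itself certify R_5(7) > 340.

E[X] = 19586427388112/19073486328125 ≈ 1.02689; E[X] ≥ 1; first-moment method inconclusive here.


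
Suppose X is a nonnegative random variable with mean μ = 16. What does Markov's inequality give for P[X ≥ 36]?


μ = E[X] = 16, a = 36.
Markov: P[X ≥ 36] ≤ μ/a = (16)/36 = 4/9.
Numerically: ≈ 0.444444.
(Since a = 36 > μ = 16.000000, the bound 4/9 is < 1 and informative.)

P[X ≥ 36] ≤ 4/9 ≈ 0.444444.


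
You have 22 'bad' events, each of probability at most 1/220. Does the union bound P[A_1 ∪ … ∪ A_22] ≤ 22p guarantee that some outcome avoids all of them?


Union bound: P[∪_{i=1}^{22} A_i] ≤ Σ_i P[A_i] ≤ 22·p = 22·(1/220) = 1/10.
Numerically: 1/10 ≈ 0.100.
Is 1/10 < 1? YES.
Since P[∪ A_i] ≤ 1/10 < 1, the complement has P[∩ A_i^c] ≥ 1 − 1/10 = 9/10 > 0, so some outcome avoids every A_i.

22·p = 1/10 ≈ 0.100; existence CERTIFIED by the union bound.


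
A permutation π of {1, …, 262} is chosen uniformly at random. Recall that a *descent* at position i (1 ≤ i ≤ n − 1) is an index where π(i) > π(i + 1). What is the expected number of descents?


Write X = Σ X_I over i = 1, …, 261, with X_I the indicator of one descent.
There are 261 indicators.
For each fixed i, the pair (π(i), π(i+1)) is a uniformly random ordered pair of distinct values from {1, …, 262}; by symmetry P[π(i) > π(i+1)] = 1/2.
By linearity: E[X] = 261 · (1/2) = (262 − 1) · (1/2) = 261/2 ≈ 130.500000.

E[X] = 261/2 = 130.500000.


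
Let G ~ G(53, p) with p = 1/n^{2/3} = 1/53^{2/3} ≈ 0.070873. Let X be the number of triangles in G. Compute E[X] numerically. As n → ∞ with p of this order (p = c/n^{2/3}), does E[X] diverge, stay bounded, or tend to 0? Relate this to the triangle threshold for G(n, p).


Number of potential triangles: C(53, 3) = 23426.
Each occurs with probability p³ ≈ (0.070873)³ ≈ 3.5599858e-04.
By linearity: E[X] = C(53, 3)·p³ ≈ 23426 · 3.5599858e-04 ≈ 8.33962.
Since α = 2/3 < 1, p = c/n^{2/3} ≫ 1/n is above the triangle threshold p ~ 1/n. Asymptotically E[X] ~ (c³/6)·n^{3(1−α)} = (1³/6)·n^{1} → ∞; triangles are abundant w.h.p.

E[X] ≈ 8.33962; in regime p = Θ(1/n^{2/3}) E[X] diverges (above the triangle threshold p ~ 1/n).


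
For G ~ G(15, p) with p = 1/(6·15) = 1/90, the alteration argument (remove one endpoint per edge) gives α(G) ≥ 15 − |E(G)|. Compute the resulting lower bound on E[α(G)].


E[|E(G)|] = C(15, 2)·p = 105 · (1/90) = 7/6.
E[α(G)] ≥ n − E[|E(G)|] = 15 − 7/6 = 83/6.
Numerically: ≈ 13.8333.
(This is only a lower bound; the true E[α(G)] may be larger.)

E[α(G)] ≥ 83/6 ≈ 13.8333.


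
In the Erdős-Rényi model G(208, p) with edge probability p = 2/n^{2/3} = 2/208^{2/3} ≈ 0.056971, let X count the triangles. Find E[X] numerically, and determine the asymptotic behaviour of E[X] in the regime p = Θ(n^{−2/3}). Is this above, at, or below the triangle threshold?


Number of potential triangles: C(208, 3) = 1478256.
Each occurs with probability p³ ≈ (0.056971)³ ≈ 1.8491124e-04.
By linearity: E[X] = C(208, 3)·p³ ≈ 1478256 · 1.8491124e-04 ≈ 273.34615.
Since α = 2/3 < 1, p = c/n^{2/3} ≫ 1/n is above the triangle threshold p ~ 1/n. Asymptotically E[X] ~ (c³/6)·n^{3(1−α)} = (2³/6)·n^{1} → ∞; triangles are abundant w.h.p.

E[X] ≈ 273.34615; in regime p = Θ(1/n^{2/3}) E[X] diverges (above the triangle threshold p ~ 1/n).


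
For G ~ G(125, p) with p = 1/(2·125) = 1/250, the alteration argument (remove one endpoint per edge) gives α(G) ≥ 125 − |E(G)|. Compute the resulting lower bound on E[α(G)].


E[|E(G)|] = C(125, 2)·p = 7750 · (1/250) = 31.
E[α(G)] ≥ n − E[|E(G)|] = 125 − 31 = 94.
Numerically: ≈ 94.00000.
(This is only a lower bound; the true E[α(G)] may be larger.)

E[α(G)] ≥ 94 ≈ 94.00000.


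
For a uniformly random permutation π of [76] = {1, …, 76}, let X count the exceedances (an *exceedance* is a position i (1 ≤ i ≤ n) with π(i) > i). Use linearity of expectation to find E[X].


Write X = Σ_{i=1}^{76} X_i, where X_i = 1_{π(i) > i}.
For each fixed i, π(i) is uniform over {1, …, 76} (marginal of a uniform permutation), so P[π(i) > i] = (n − i)/n. Summing: Σ_{i=1}^{76} (n − i)/n = (0 + 1 + … + 75)/76 = 76(76 − 1)/(2·76) = (76 − 1)/2.
Hence E[X] = Σ_{i=1}^{76} (76 − i)/76 = 75/2 ≈ 37.500000.

E[X] = 75/2 = 37.500000.


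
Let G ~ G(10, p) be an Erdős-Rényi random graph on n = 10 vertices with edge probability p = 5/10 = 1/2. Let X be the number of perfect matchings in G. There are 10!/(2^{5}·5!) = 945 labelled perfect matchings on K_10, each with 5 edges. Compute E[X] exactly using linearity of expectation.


K_10 has 10!/(2^{5}·5!) = 945 labelled perfect matchings.
For each such perfect matching H, let X_H = 1 if all 5 edges of H are present in G. Then P[X_H = 1] = p^{5} = (1/2)^{5} = 1/32.
By linearity: E[X] = Σ_H E[X_H] = 945 · p^{5} = 945 · 1/32 = 945/32.
Numerically: E[X] ≈ 29.5.

E[X] = 945 · (1/2)^{5} = 945/32 ≈ 29.5.


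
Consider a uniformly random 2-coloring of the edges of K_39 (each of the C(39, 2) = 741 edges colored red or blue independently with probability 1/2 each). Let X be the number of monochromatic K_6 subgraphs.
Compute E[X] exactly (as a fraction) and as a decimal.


Let X = Σ_S X_S over the C(39, 6) = 3262623 subsets S of size 6, where X_S = 1 if the K_6 on S is monochromatic.
For a fixed S, the K_6 on S has C(6, 2) = 15 edges. P[all 15 edges red] = (1/2)^15, and likewise for blue, so P[monochromatic] = 2·(1/2)^15 = 2^{1 − 15} = 1/16384.
By linearity of expectation: E[X] = C(39, 6) · 2^{1 − 15} = 3262623 · 1/16384 = 3262623/16384.
Numerically: E[X] ≈ 199.134705.

E[X] = C(39,6)·2^(1−C(6,2)) = 3262623/16384 ≈ 199.134705.


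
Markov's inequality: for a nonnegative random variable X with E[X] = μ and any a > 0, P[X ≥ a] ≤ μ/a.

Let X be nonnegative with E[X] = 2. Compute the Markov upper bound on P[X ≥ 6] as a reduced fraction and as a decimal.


μ = E[X] = 2, a = 6.
Markov: P[X ≥ 6] ≤ μ/a = (2)/6 = 1/3.
Numerically: ≈ 0.333333.
(Since a = 6 > μ = 2.000000, the bound 1/3 is < 1 and informative.)

P[X ≥ 6] ≤ 1/3 ≈ 0.333333.


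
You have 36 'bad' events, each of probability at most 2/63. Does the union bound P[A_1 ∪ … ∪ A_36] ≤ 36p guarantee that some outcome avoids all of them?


Union bound: P[∪_{i=1}^{36} A_i] ≤ Σ_i P[A_i] ≤ 36·p = 36·(2/63) = 8/7.
Numerically: 8/7 ≈ 1.1428571.
Is 8/7 < 1? NO.
Since the bound 8/7 is ≥ 1, the union bound is uninformative here; it does NOT by itself certify existence.

36·p = 8/7 ≈ 1.1428571; existence NOT certified by the union bound.


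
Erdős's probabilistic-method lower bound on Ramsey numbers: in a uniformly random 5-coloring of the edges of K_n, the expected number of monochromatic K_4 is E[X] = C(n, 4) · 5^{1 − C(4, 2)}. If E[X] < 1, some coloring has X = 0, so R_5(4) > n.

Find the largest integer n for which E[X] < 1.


We need C(n, 4) · 5^{1 − 6} < 1, i.e. C(n, 4) < 5^{6 − 1} = 3125.
Check values of n near the boundary:
  n = 13: C(13, 4) = 715; 715 < 3125? YES
  n = 14: C(14, 4) = 1001; 1001 < 3125? YES
  n = 15: C(15, 4) = 1365; 1365 < 3125? YES
  n = 16: C(16, 4) = 1820; 1820 < 3125? YES
  n = 17: C(17, 4) = 2380; 2380 < 3125? YES
  n = 18: C(18, 4) = 3060; 3060 < 3125? YES
  n = 19: C(19, 4) = 3876; 3876 < 3125? NO
  n = 20: C(20, 4) = 4845; 4845 < 3125? NO
The largest n with C(n, 4) < 3125 is n = 18 (where E[X] = 612/625 ≈ 0.9792). Hence R_5(4) > 18, i.e. R_5(4) ≥ 19.

Largest n = 18; hence R_5(4) > 18.


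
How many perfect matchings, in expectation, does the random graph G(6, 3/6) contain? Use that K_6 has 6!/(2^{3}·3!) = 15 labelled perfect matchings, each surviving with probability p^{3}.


K_6 has 6!/(2^{3}·3!) = 15 labelled perfect matchings.
For each such perfect matching H, let X_H = 1 if all 3 edges of H are present in G. Then P[X_H = 1] = p^{3} = (1/2)^{3} = 1/8.
By linearity: E[X] = Σ_H E[X_H] = 15 · p^{3} = 15 · 1/8 = 15/8.
Numerically: E[X] ≈ 1.875.

E[X] = 15 · (1/2)^{3} = 15/8 ≈ 1.875.


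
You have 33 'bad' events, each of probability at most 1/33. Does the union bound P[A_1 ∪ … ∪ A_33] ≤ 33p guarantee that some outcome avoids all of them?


Union bound: P[∪_{i=1}^{33} A_i] ≤ Σ_i P[A_i] ≤ 33·p = 33·(1/33) = 1.
Numerically: 1 ≈ 1.0000.
Is 1 < 1? NO.
Since the bound 1 is ≥ 1, the union bound is uninformative here; it does NOT by itself certify existence.

33·p = 1 ≈ 1.0000; existence NOT certified by the union bound.


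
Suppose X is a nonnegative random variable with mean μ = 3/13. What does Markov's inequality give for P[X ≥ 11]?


μ = E[X] = 3/13, a = 11.
Markov: P[X ≥ 11] ≤ μ/a = (3/13)/11 = 3/143.
Numerically: ≈ 0.02098.
(Since a = 11 > μ = 0.23077, the bound 3/143 is < 1 and informative.)

P[X ≥ 11] ≤ 3/143 ≈ 0.02098.


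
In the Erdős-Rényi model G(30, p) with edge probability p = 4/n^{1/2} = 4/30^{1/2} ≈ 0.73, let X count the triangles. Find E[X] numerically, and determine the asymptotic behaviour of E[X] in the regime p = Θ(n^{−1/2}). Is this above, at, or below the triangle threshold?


Number of potential triangles: C(30, 3) = 4060.
Each occurs with probability p³ ≈ (0.73)³ ≈ 3.89492e-01.
By linearity: E[X] = C(30, 3)·p³ ≈ 4060 · 3.89492e-01 ≈ 1581.336.
Since α = 1/2 < 1, p = c/n^{1/2} ≫ 1/n is above the triangle threshold p ~ 1/n. Asymptotically E[X] ~ (c³/6)·n^{3(1−α)} = (4³/6)·n^{1.5} → ∞; triangles are abundant w.h.p.

E[X] ≈ 1581.336; in regime p = Θ(1/n^{1/2}) E[X] diverges (above the triangle threshold p ~ 1/n).


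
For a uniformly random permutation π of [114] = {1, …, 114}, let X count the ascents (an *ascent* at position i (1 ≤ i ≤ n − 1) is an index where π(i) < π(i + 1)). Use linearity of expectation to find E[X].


Write X = Σ X_I over i = 1, …, 113, with X_I the indicator of one ascent.
There are 113 indicators.
For each fixed i, the pair (π(i), π(i+1)) is a uniformly random ordered pair of distinct values from {1, …, 114}; by symmetry P[π(i) < π(i+1)] = 1/2.
By linearity: E[X] = 113 · (1/2) = (114 − 1) · (1/2) = 113/2 ≈ 56.500.

E[X] = 113/2 = 56.500.
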